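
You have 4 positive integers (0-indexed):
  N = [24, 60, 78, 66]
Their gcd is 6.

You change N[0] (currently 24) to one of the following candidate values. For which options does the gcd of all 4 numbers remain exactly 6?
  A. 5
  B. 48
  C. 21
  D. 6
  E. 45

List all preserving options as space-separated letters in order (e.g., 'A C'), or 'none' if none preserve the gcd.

Answer: B D

Derivation:
Old gcd = 6; gcd of others (without N[0]) = 6
New gcd for candidate v: gcd(6, v). Preserves old gcd iff gcd(6, v) = 6.
  Option A: v=5, gcd(6,5)=1 -> changes
  Option B: v=48, gcd(6,48)=6 -> preserves
  Option C: v=21, gcd(6,21)=3 -> changes
  Option D: v=6, gcd(6,6)=6 -> preserves
  Option E: v=45, gcd(6,45)=3 -> changes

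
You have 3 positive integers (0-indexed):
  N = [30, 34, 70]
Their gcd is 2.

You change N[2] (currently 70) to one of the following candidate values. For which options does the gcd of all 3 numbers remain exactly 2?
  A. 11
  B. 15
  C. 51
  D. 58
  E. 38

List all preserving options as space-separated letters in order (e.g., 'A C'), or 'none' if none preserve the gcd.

Old gcd = 2; gcd of others (without N[2]) = 2
New gcd for candidate v: gcd(2, v). Preserves old gcd iff gcd(2, v) = 2.
  Option A: v=11, gcd(2,11)=1 -> changes
  Option B: v=15, gcd(2,15)=1 -> changes
  Option C: v=51, gcd(2,51)=1 -> changes
  Option D: v=58, gcd(2,58)=2 -> preserves
  Option E: v=38, gcd(2,38)=2 -> preserves

Answer: D E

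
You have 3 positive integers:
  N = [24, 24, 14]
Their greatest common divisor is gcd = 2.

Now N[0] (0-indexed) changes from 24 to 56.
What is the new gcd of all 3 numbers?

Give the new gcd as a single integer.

Numbers: [24, 24, 14], gcd = 2
Change: index 0, 24 -> 56
gcd of the OTHER numbers (without index 0): gcd([24, 14]) = 2
New gcd = gcd(g_others, new_val) = gcd(2, 56) = 2

Answer: 2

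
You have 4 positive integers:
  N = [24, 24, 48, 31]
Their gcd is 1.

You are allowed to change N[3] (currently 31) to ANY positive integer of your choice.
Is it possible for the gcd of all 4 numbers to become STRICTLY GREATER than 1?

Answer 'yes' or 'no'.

Current gcd = 1
gcd of all OTHER numbers (without N[3]=31): gcd([24, 24, 48]) = 24
The new gcd after any change is gcd(24, new_value).
This can be at most 24.
Since 24 > old gcd 1, the gcd CAN increase (e.g., set N[3] = 24).

Answer: yes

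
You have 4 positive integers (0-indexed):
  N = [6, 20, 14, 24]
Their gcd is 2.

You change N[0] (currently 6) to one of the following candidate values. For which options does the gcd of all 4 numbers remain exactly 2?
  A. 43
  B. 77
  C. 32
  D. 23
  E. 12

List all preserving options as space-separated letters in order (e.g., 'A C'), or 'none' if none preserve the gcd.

Old gcd = 2; gcd of others (without N[0]) = 2
New gcd for candidate v: gcd(2, v). Preserves old gcd iff gcd(2, v) = 2.
  Option A: v=43, gcd(2,43)=1 -> changes
  Option B: v=77, gcd(2,77)=1 -> changes
  Option C: v=32, gcd(2,32)=2 -> preserves
  Option D: v=23, gcd(2,23)=1 -> changes
  Option E: v=12, gcd(2,12)=2 -> preserves

Answer: C E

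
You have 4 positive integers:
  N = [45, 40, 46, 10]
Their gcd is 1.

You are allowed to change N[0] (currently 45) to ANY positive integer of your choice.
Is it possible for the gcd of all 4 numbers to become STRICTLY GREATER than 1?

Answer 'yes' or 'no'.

Current gcd = 1
gcd of all OTHER numbers (without N[0]=45): gcd([40, 46, 10]) = 2
The new gcd after any change is gcd(2, new_value).
This can be at most 2.
Since 2 > old gcd 1, the gcd CAN increase (e.g., set N[0] = 2).

Answer: yes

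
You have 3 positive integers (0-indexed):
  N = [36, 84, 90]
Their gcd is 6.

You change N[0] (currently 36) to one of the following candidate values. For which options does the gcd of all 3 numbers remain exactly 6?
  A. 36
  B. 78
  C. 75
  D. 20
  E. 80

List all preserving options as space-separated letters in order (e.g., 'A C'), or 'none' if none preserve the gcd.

Answer: A B

Derivation:
Old gcd = 6; gcd of others (without N[0]) = 6
New gcd for candidate v: gcd(6, v). Preserves old gcd iff gcd(6, v) = 6.
  Option A: v=36, gcd(6,36)=6 -> preserves
  Option B: v=78, gcd(6,78)=6 -> preserves
  Option C: v=75, gcd(6,75)=3 -> changes
  Option D: v=20, gcd(6,20)=2 -> changes
  Option E: v=80, gcd(6,80)=2 -> changes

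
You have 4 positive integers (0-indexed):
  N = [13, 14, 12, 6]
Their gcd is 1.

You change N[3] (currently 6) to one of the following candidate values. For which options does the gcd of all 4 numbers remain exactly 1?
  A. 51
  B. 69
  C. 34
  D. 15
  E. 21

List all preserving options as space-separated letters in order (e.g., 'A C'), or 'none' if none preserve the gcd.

Answer: A B C D E

Derivation:
Old gcd = 1; gcd of others (without N[3]) = 1
New gcd for candidate v: gcd(1, v). Preserves old gcd iff gcd(1, v) = 1.
  Option A: v=51, gcd(1,51)=1 -> preserves
  Option B: v=69, gcd(1,69)=1 -> preserves
  Option C: v=34, gcd(1,34)=1 -> preserves
  Option D: v=15, gcd(1,15)=1 -> preserves
  Option E: v=21, gcd(1,21)=1 -> preserves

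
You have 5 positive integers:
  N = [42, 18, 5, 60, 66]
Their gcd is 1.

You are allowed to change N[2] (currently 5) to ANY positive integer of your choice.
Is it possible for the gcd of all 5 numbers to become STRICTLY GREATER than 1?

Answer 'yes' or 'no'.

Answer: yes

Derivation:
Current gcd = 1
gcd of all OTHER numbers (without N[2]=5): gcd([42, 18, 60, 66]) = 6
The new gcd after any change is gcd(6, new_value).
This can be at most 6.
Since 6 > old gcd 1, the gcd CAN increase (e.g., set N[2] = 6).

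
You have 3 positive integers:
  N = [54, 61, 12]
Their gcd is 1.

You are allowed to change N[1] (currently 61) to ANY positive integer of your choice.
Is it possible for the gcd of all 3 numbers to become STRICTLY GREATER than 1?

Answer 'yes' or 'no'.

Answer: yes

Derivation:
Current gcd = 1
gcd of all OTHER numbers (without N[1]=61): gcd([54, 12]) = 6
The new gcd after any change is gcd(6, new_value).
This can be at most 6.
Since 6 > old gcd 1, the gcd CAN increase (e.g., set N[1] = 6).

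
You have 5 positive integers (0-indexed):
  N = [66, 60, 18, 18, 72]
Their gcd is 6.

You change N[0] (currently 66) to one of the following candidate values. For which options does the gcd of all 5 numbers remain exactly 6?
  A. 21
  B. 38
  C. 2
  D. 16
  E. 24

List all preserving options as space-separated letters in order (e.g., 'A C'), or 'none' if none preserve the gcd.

Old gcd = 6; gcd of others (without N[0]) = 6
New gcd for candidate v: gcd(6, v). Preserves old gcd iff gcd(6, v) = 6.
  Option A: v=21, gcd(6,21)=3 -> changes
  Option B: v=38, gcd(6,38)=2 -> changes
  Option C: v=2, gcd(6,2)=2 -> changes
  Option D: v=16, gcd(6,16)=2 -> changes
  Option E: v=24, gcd(6,24)=6 -> preserves

Answer: E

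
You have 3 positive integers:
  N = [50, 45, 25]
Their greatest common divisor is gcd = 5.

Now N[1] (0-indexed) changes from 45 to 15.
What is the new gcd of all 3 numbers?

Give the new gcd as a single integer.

Numbers: [50, 45, 25], gcd = 5
Change: index 1, 45 -> 15
gcd of the OTHER numbers (without index 1): gcd([50, 25]) = 25
New gcd = gcd(g_others, new_val) = gcd(25, 15) = 5

Answer: 5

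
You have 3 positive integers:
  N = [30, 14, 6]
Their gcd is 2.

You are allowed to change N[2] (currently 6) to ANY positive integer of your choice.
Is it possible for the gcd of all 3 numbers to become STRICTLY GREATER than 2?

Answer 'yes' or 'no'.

Answer: no

Derivation:
Current gcd = 2
gcd of all OTHER numbers (without N[2]=6): gcd([30, 14]) = 2
The new gcd after any change is gcd(2, new_value).
This can be at most 2.
Since 2 = old gcd 2, the gcd can only stay the same or decrease.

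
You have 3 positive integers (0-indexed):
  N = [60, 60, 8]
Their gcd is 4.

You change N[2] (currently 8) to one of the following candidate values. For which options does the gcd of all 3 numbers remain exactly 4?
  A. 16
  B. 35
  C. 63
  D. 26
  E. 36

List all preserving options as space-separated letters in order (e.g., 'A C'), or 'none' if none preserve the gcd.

Answer: A

Derivation:
Old gcd = 4; gcd of others (without N[2]) = 60
New gcd for candidate v: gcd(60, v). Preserves old gcd iff gcd(60, v) = 4.
  Option A: v=16, gcd(60,16)=4 -> preserves
  Option B: v=35, gcd(60,35)=5 -> changes
  Option C: v=63, gcd(60,63)=3 -> changes
  Option D: v=26, gcd(60,26)=2 -> changes
  Option E: v=36, gcd(60,36)=12 -> changes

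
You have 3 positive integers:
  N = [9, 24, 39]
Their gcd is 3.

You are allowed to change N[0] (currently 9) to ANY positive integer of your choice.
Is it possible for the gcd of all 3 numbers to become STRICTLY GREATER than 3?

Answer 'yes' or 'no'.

Answer: no

Derivation:
Current gcd = 3
gcd of all OTHER numbers (without N[0]=9): gcd([24, 39]) = 3
The new gcd after any change is gcd(3, new_value).
This can be at most 3.
Since 3 = old gcd 3, the gcd can only stay the same or decrease.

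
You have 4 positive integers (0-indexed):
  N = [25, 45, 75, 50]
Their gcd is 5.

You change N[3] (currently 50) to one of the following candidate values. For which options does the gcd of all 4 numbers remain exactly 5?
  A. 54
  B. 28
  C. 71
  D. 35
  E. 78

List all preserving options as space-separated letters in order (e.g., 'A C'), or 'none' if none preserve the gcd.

Old gcd = 5; gcd of others (without N[3]) = 5
New gcd for candidate v: gcd(5, v). Preserves old gcd iff gcd(5, v) = 5.
  Option A: v=54, gcd(5,54)=1 -> changes
  Option B: v=28, gcd(5,28)=1 -> changes
  Option C: v=71, gcd(5,71)=1 -> changes
  Option D: v=35, gcd(5,35)=5 -> preserves
  Option E: v=78, gcd(5,78)=1 -> changes

Answer: D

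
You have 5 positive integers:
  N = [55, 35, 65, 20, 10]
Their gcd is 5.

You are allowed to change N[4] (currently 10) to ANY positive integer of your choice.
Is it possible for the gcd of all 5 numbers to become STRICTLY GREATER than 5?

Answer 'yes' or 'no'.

Answer: no

Derivation:
Current gcd = 5
gcd of all OTHER numbers (without N[4]=10): gcd([55, 35, 65, 20]) = 5
The new gcd after any change is gcd(5, new_value).
This can be at most 5.
Since 5 = old gcd 5, the gcd can only stay the same or decrease.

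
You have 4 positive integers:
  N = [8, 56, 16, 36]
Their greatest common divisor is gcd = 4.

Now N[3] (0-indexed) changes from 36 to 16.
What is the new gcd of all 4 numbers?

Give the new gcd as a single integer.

Numbers: [8, 56, 16, 36], gcd = 4
Change: index 3, 36 -> 16
gcd of the OTHER numbers (without index 3): gcd([8, 56, 16]) = 8
New gcd = gcd(g_others, new_val) = gcd(8, 16) = 8

Answer: 8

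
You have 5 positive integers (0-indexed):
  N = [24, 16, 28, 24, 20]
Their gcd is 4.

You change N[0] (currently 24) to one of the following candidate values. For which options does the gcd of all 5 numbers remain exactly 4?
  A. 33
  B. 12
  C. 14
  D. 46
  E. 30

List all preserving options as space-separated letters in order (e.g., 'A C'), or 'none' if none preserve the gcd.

Old gcd = 4; gcd of others (without N[0]) = 4
New gcd for candidate v: gcd(4, v). Preserves old gcd iff gcd(4, v) = 4.
  Option A: v=33, gcd(4,33)=1 -> changes
  Option B: v=12, gcd(4,12)=4 -> preserves
  Option C: v=14, gcd(4,14)=2 -> changes
  Option D: v=46, gcd(4,46)=2 -> changes
  Option E: v=30, gcd(4,30)=2 -> changes

Answer: B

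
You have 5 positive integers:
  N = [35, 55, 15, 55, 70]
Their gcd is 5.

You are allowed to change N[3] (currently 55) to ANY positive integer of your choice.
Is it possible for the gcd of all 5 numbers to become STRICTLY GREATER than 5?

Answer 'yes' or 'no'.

Current gcd = 5
gcd of all OTHER numbers (without N[3]=55): gcd([35, 55, 15, 70]) = 5
The new gcd after any change is gcd(5, new_value).
This can be at most 5.
Since 5 = old gcd 5, the gcd can only stay the same or decrease.

Answer: no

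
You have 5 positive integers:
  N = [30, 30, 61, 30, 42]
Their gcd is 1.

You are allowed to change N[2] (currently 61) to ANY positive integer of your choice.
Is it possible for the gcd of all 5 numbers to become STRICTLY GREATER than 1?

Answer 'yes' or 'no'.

Answer: yes

Derivation:
Current gcd = 1
gcd of all OTHER numbers (without N[2]=61): gcd([30, 30, 30, 42]) = 6
The new gcd after any change is gcd(6, new_value).
This can be at most 6.
Since 6 > old gcd 1, the gcd CAN increase (e.g., set N[2] = 6).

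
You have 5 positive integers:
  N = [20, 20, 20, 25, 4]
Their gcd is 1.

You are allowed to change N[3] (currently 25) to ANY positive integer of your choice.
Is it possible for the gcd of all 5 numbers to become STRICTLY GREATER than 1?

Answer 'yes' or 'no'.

Current gcd = 1
gcd of all OTHER numbers (without N[3]=25): gcd([20, 20, 20, 4]) = 4
The new gcd after any change is gcd(4, new_value).
This can be at most 4.
Since 4 > old gcd 1, the gcd CAN increase (e.g., set N[3] = 4).

Answer: yes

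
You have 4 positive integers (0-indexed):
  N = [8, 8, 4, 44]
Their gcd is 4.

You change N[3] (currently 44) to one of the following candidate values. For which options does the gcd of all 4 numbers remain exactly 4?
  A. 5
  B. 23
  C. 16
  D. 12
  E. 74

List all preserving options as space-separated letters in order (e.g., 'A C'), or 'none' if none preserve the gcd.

Old gcd = 4; gcd of others (without N[3]) = 4
New gcd for candidate v: gcd(4, v). Preserves old gcd iff gcd(4, v) = 4.
  Option A: v=5, gcd(4,5)=1 -> changes
  Option B: v=23, gcd(4,23)=1 -> changes
  Option C: v=16, gcd(4,16)=4 -> preserves
  Option D: v=12, gcd(4,12)=4 -> preserves
  Option E: v=74, gcd(4,74)=2 -> changes

Answer: C D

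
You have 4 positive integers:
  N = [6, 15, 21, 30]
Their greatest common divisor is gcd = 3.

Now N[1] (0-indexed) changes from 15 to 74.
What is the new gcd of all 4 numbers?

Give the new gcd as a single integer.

Numbers: [6, 15, 21, 30], gcd = 3
Change: index 1, 15 -> 74
gcd of the OTHER numbers (without index 1): gcd([6, 21, 30]) = 3
New gcd = gcd(g_others, new_val) = gcd(3, 74) = 1

Answer: 1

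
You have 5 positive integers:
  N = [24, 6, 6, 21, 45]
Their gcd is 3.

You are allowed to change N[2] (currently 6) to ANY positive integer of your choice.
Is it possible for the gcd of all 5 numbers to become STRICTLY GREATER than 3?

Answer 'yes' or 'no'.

Answer: no

Derivation:
Current gcd = 3
gcd of all OTHER numbers (without N[2]=6): gcd([24, 6, 21, 45]) = 3
The new gcd after any change is gcd(3, new_value).
This can be at most 3.
Since 3 = old gcd 3, the gcd can only stay the same or decrease.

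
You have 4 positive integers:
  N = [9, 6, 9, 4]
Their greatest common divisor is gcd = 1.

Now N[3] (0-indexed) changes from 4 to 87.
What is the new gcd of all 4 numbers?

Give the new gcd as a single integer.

Answer: 3

Derivation:
Numbers: [9, 6, 9, 4], gcd = 1
Change: index 3, 4 -> 87
gcd of the OTHER numbers (without index 3): gcd([9, 6, 9]) = 3
New gcd = gcd(g_others, new_val) = gcd(3, 87) = 3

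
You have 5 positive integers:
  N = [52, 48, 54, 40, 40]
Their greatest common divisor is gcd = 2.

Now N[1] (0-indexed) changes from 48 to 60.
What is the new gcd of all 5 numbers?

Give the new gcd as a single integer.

Answer: 2

Derivation:
Numbers: [52, 48, 54, 40, 40], gcd = 2
Change: index 1, 48 -> 60
gcd of the OTHER numbers (without index 1): gcd([52, 54, 40, 40]) = 2
New gcd = gcd(g_others, new_val) = gcd(2, 60) = 2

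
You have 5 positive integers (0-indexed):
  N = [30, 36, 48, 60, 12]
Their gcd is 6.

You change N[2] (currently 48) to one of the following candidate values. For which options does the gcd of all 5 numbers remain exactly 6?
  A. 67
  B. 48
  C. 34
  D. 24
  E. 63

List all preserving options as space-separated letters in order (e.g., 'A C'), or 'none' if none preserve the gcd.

Answer: B D

Derivation:
Old gcd = 6; gcd of others (without N[2]) = 6
New gcd for candidate v: gcd(6, v). Preserves old gcd iff gcd(6, v) = 6.
  Option A: v=67, gcd(6,67)=1 -> changes
  Option B: v=48, gcd(6,48)=6 -> preserves
  Option C: v=34, gcd(6,34)=2 -> changes
  Option D: v=24, gcd(6,24)=6 -> preserves
  Option E: v=63, gcd(6,63)=3 -> changes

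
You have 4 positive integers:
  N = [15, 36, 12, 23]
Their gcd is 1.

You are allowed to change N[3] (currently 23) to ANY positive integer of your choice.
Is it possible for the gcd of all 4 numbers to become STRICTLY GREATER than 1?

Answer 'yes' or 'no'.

Answer: yes

Derivation:
Current gcd = 1
gcd of all OTHER numbers (without N[3]=23): gcd([15, 36, 12]) = 3
The new gcd after any change is gcd(3, new_value).
This can be at most 3.
Since 3 > old gcd 1, the gcd CAN increase (e.g., set N[3] = 3).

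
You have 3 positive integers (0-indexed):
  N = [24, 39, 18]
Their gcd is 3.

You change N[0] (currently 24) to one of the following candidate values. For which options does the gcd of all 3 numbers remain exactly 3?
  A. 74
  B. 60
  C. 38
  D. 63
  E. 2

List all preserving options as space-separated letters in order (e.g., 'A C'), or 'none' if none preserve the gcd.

Answer: B D

Derivation:
Old gcd = 3; gcd of others (without N[0]) = 3
New gcd for candidate v: gcd(3, v). Preserves old gcd iff gcd(3, v) = 3.
  Option A: v=74, gcd(3,74)=1 -> changes
  Option B: v=60, gcd(3,60)=3 -> preserves
  Option C: v=38, gcd(3,38)=1 -> changes
  Option D: v=63, gcd(3,63)=3 -> preserves
  Option E: v=2, gcd(3,2)=1 -> changes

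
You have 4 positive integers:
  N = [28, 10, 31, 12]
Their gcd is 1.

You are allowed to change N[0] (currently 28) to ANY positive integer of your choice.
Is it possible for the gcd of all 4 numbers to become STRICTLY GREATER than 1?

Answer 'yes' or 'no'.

Current gcd = 1
gcd of all OTHER numbers (without N[0]=28): gcd([10, 31, 12]) = 1
The new gcd after any change is gcd(1, new_value).
This can be at most 1.
Since 1 = old gcd 1, the gcd can only stay the same or decrease.

Answer: no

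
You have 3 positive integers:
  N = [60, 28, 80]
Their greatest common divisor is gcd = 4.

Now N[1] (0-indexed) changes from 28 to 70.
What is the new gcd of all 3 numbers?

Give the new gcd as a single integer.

Numbers: [60, 28, 80], gcd = 4
Change: index 1, 28 -> 70
gcd of the OTHER numbers (without index 1): gcd([60, 80]) = 20
New gcd = gcd(g_others, new_val) = gcd(20, 70) = 10

Answer: 10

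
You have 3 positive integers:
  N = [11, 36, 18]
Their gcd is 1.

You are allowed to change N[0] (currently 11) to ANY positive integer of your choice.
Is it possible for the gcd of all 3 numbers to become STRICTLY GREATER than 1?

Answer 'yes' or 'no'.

Current gcd = 1
gcd of all OTHER numbers (without N[0]=11): gcd([36, 18]) = 18
The new gcd after any change is gcd(18, new_value).
This can be at most 18.
Since 18 > old gcd 1, the gcd CAN increase (e.g., set N[0] = 18).

Answer: yes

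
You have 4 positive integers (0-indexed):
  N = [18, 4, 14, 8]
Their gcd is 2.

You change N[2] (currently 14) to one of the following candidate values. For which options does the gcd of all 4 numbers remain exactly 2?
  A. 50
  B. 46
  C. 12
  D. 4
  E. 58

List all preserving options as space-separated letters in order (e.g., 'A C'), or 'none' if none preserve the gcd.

Answer: A B C D E

Derivation:
Old gcd = 2; gcd of others (without N[2]) = 2
New gcd for candidate v: gcd(2, v). Preserves old gcd iff gcd(2, v) = 2.
  Option A: v=50, gcd(2,50)=2 -> preserves
  Option B: v=46, gcd(2,46)=2 -> preserves
  Option C: v=12, gcd(2,12)=2 -> preserves
  Option D: v=4, gcd(2,4)=2 -> preserves
  Option E: v=58, gcd(2,58)=2 -> preserves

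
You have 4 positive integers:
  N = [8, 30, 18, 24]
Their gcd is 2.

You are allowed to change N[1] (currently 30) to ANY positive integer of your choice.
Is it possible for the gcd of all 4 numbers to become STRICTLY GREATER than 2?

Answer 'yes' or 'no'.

Answer: no

Derivation:
Current gcd = 2
gcd of all OTHER numbers (without N[1]=30): gcd([8, 18, 24]) = 2
The new gcd after any change is gcd(2, new_value).
This can be at most 2.
Since 2 = old gcd 2, the gcd can only stay the same or decrease.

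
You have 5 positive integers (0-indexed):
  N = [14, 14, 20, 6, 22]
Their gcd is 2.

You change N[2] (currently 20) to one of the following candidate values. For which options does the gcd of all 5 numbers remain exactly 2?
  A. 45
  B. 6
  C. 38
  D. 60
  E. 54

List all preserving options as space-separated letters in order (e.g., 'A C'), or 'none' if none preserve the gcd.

Answer: B C D E

Derivation:
Old gcd = 2; gcd of others (without N[2]) = 2
New gcd for candidate v: gcd(2, v). Preserves old gcd iff gcd(2, v) = 2.
  Option A: v=45, gcd(2,45)=1 -> changes
  Option B: v=6, gcd(2,6)=2 -> preserves
  Option C: v=38, gcd(2,38)=2 -> preserves
  Option D: v=60, gcd(2,60)=2 -> preserves
  Option E: v=54, gcd(2,54)=2 -> preserves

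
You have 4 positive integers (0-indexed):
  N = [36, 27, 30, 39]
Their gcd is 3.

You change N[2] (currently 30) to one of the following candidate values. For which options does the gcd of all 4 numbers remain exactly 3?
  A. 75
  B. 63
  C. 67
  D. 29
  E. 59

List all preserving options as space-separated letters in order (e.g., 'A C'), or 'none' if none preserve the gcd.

Old gcd = 3; gcd of others (without N[2]) = 3
New gcd for candidate v: gcd(3, v). Preserves old gcd iff gcd(3, v) = 3.
  Option A: v=75, gcd(3,75)=3 -> preserves
  Option B: v=63, gcd(3,63)=3 -> preserves
  Option C: v=67, gcd(3,67)=1 -> changes
  Option D: v=29, gcd(3,29)=1 -> changes
  Option E: v=59, gcd(3,59)=1 -> changes

Answer: A B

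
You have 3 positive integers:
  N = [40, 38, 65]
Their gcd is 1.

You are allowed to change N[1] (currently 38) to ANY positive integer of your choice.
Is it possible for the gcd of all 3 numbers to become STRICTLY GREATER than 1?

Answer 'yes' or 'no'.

Answer: yes

Derivation:
Current gcd = 1
gcd of all OTHER numbers (without N[1]=38): gcd([40, 65]) = 5
The new gcd after any change is gcd(5, new_value).
This can be at most 5.
Since 5 > old gcd 1, the gcd CAN increase (e.g., set N[1] = 5).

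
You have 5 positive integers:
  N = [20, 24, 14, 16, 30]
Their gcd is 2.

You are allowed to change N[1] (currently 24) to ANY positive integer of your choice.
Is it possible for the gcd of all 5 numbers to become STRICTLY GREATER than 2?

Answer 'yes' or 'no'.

Answer: no

Derivation:
Current gcd = 2
gcd of all OTHER numbers (without N[1]=24): gcd([20, 14, 16, 30]) = 2
The new gcd after any change is gcd(2, new_value).
This can be at most 2.
Since 2 = old gcd 2, the gcd can only stay the same or decrease.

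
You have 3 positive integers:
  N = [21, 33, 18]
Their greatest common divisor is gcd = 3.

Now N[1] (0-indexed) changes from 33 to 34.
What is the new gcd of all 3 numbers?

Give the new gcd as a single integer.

Numbers: [21, 33, 18], gcd = 3
Change: index 1, 33 -> 34
gcd of the OTHER numbers (without index 1): gcd([21, 18]) = 3
New gcd = gcd(g_others, new_val) = gcd(3, 34) = 1

Answer: 1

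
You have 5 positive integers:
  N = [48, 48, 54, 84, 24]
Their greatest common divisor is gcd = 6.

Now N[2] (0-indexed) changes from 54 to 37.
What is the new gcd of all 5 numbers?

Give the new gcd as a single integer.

Numbers: [48, 48, 54, 84, 24], gcd = 6
Change: index 2, 54 -> 37
gcd of the OTHER numbers (without index 2): gcd([48, 48, 84, 24]) = 12
New gcd = gcd(g_others, new_val) = gcd(12, 37) = 1

Answer: 1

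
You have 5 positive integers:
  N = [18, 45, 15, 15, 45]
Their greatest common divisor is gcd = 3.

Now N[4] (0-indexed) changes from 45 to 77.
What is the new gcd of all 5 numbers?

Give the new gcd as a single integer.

Numbers: [18, 45, 15, 15, 45], gcd = 3
Change: index 4, 45 -> 77
gcd of the OTHER numbers (without index 4): gcd([18, 45, 15, 15]) = 3
New gcd = gcd(g_others, new_val) = gcd(3, 77) = 1

Answer: 1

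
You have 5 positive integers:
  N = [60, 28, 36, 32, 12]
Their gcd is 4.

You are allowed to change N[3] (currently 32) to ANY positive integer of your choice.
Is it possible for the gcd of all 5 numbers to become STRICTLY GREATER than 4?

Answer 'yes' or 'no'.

Answer: no

Derivation:
Current gcd = 4
gcd of all OTHER numbers (without N[3]=32): gcd([60, 28, 36, 12]) = 4
The new gcd after any change is gcd(4, new_value).
This can be at most 4.
Since 4 = old gcd 4, the gcd can only stay the same or decrease.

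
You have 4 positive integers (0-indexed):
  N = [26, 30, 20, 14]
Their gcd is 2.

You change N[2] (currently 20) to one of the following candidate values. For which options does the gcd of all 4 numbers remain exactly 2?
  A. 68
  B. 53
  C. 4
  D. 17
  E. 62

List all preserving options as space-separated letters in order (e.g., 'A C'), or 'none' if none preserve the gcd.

Old gcd = 2; gcd of others (without N[2]) = 2
New gcd for candidate v: gcd(2, v). Preserves old gcd iff gcd(2, v) = 2.
  Option A: v=68, gcd(2,68)=2 -> preserves
  Option B: v=53, gcd(2,53)=1 -> changes
  Option C: v=4, gcd(2,4)=2 -> preserves
  Option D: v=17, gcd(2,17)=1 -> changes
  Option E: v=62, gcd(2,62)=2 -> preserves

Answer: A C E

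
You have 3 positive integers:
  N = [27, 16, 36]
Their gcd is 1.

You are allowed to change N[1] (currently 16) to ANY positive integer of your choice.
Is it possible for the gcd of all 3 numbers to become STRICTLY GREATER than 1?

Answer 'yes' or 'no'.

Answer: yes

Derivation:
Current gcd = 1
gcd of all OTHER numbers (without N[1]=16): gcd([27, 36]) = 9
The new gcd after any change is gcd(9, new_value).
This can be at most 9.
Since 9 > old gcd 1, the gcd CAN increase (e.g., set N[1] = 9).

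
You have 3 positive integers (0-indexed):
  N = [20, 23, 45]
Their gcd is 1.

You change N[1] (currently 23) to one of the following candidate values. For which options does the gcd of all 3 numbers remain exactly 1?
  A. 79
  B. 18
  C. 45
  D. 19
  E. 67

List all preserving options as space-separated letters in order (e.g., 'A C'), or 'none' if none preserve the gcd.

Old gcd = 1; gcd of others (without N[1]) = 5
New gcd for candidate v: gcd(5, v). Preserves old gcd iff gcd(5, v) = 1.
  Option A: v=79, gcd(5,79)=1 -> preserves
  Option B: v=18, gcd(5,18)=1 -> preserves
  Option C: v=45, gcd(5,45)=5 -> changes
  Option D: v=19, gcd(5,19)=1 -> preserves
  Option E: v=67, gcd(5,67)=1 -> preserves

Answer: A B D E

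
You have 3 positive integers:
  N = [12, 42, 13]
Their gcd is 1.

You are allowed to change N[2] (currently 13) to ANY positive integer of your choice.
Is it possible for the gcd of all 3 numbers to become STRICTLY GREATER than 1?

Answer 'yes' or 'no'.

Answer: yes

Derivation:
Current gcd = 1
gcd of all OTHER numbers (without N[2]=13): gcd([12, 42]) = 6
The new gcd after any change is gcd(6, new_value).
This can be at most 6.
Since 6 > old gcd 1, the gcd CAN increase (e.g., set N[2] = 6).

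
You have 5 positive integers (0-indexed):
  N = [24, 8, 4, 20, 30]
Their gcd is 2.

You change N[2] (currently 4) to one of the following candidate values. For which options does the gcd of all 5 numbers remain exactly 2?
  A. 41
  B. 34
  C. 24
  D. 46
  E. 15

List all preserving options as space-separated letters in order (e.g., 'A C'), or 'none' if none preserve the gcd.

Old gcd = 2; gcd of others (without N[2]) = 2
New gcd for candidate v: gcd(2, v). Preserves old gcd iff gcd(2, v) = 2.
  Option A: v=41, gcd(2,41)=1 -> changes
  Option B: v=34, gcd(2,34)=2 -> preserves
  Option C: v=24, gcd(2,24)=2 -> preserves
  Option D: v=46, gcd(2,46)=2 -> preserves
  Option E: v=15, gcd(2,15)=1 -> changes

Answer: B C D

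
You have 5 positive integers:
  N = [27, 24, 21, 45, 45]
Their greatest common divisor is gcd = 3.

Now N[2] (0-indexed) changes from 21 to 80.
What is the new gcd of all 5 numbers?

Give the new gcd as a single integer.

Answer: 1

Derivation:
Numbers: [27, 24, 21, 45, 45], gcd = 3
Change: index 2, 21 -> 80
gcd of the OTHER numbers (without index 2): gcd([27, 24, 45, 45]) = 3
New gcd = gcd(g_others, new_val) = gcd(3, 80) = 1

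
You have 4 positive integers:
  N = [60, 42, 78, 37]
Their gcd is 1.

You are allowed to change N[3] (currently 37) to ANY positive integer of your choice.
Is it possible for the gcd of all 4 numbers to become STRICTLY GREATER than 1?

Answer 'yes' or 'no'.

Answer: yes

Derivation:
Current gcd = 1
gcd of all OTHER numbers (without N[3]=37): gcd([60, 42, 78]) = 6
The new gcd after any change is gcd(6, new_value).
This can be at most 6.
Since 6 > old gcd 1, the gcd CAN increase (e.g., set N[3] = 6).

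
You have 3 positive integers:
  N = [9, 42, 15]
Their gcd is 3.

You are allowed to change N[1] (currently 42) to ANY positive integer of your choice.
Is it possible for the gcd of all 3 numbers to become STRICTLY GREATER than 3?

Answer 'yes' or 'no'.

Current gcd = 3
gcd of all OTHER numbers (without N[1]=42): gcd([9, 15]) = 3
The new gcd after any change is gcd(3, new_value).
This can be at most 3.
Since 3 = old gcd 3, the gcd can only stay the same or decrease.

Answer: no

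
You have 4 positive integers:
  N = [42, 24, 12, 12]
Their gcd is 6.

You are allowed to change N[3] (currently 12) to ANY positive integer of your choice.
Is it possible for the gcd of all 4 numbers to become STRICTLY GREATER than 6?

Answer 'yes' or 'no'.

Current gcd = 6
gcd of all OTHER numbers (without N[3]=12): gcd([42, 24, 12]) = 6
The new gcd after any change is gcd(6, new_value).
This can be at most 6.
Since 6 = old gcd 6, the gcd can only stay the same or decrease.

Answer: no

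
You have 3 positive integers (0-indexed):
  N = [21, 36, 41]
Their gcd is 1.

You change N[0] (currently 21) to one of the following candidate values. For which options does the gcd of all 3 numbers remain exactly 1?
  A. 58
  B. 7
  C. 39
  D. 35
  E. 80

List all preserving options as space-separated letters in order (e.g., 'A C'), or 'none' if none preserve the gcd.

Old gcd = 1; gcd of others (without N[0]) = 1
New gcd for candidate v: gcd(1, v). Preserves old gcd iff gcd(1, v) = 1.
  Option A: v=58, gcd(1,58)=1 -> preserves
  Option B: v=7, gcd(1,7)=1 -> preserves
  Option C: v=39, gcd(1,39)=1 -> preserves
  Option D: v=35, gcd(1,35)=1 -> preserves
  Option E: v=80, gcd(1,80)=1 -> preserves

Answer: A B C D E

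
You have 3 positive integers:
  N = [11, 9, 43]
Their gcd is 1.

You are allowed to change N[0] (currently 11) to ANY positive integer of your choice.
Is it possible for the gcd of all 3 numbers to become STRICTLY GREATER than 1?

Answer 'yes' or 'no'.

Current gcd = 1
gcd of all OTHER numbers (without N[0]=11): gcd([9, 43]) = 1
The new gcd after any change is gcd(1, new_value).
This can be at most 1.
Since 1 = old gcd 1, the gcd can only stay the same or decrease.

Answer: no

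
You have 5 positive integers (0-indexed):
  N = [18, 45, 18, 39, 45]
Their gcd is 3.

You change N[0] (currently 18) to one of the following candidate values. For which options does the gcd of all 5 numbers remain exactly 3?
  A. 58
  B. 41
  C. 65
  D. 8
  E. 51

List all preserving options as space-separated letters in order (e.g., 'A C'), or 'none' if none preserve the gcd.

Answer: E

Derivation:
Old gcd = 3; gcd of others (without N[0]) = 3
New gcd for candidate v: gcd(3, v). Preserves old gcd iff gcd(3, v) = 3.
  Option A: v=58, gcd(3,58)=1 -> changes
  Option B: v=41, gcd(3,41)=1 -> changes
  Option C: v=65, gcd(3,65)=1 -> changes
  Option D: v=8, gcd(3,8)=1 -> changes
  Option E: v=51, gcd(3,51)=3 -> preserves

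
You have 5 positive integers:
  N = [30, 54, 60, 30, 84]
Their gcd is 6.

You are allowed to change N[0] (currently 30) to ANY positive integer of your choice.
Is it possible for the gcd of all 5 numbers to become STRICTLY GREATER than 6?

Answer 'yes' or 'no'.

Answer: no

Derivation:
Current gcd = 6
gcd of all OTHER numbers (without N[0]=30): gcd([54, 60, 30, 84]) = 6
The new gcd after any change is gcd(6, new_value).
This can be at most 6.
Since 6 = old gcd 6, the gcd can only stay the same or decrease.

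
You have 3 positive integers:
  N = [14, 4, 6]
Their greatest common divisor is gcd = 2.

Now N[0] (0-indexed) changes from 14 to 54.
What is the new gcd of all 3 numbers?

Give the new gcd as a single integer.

Numbers: [14, 4, 6], gcd = 2
Change: index 0, 14 -> 54
gcd of the OTHER numbers (without index 0): gcd([4, 6]) = 2
New gcd = gcd(g_others, new_val) = gcd(2, 54) = 2

Answer: 2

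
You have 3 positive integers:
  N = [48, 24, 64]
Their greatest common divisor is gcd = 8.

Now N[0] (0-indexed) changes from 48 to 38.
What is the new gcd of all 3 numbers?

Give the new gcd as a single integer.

Answer: 2

Derivation:
Numbers: [48, 24, 64], gcd = 8
Change: index 0, 48 -> 38
gcd of the OTHER numbers (without index 0): gcd([24, 64]) = 8
New gcd = gcd(g_others, new_val) = gcd(8, 38) = 2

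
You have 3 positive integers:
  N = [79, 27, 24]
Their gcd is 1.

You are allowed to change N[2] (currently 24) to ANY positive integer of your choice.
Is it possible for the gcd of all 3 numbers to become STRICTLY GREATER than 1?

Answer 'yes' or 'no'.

Current gcd = 1
gcd of all OTHER numbers (without N[2]=24): gcd([79, 27]) = 1
The new gcd after any change is gcd(1, new_value).
This can be at most 1.
Since 1 = old gcd 1, the gcd can only stay the same or decrease.

Answer: no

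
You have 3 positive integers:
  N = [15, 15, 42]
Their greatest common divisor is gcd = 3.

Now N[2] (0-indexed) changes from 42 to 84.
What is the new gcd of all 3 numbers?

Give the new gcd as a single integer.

Answer: 3

Derivation:
Numbers: [15, 15, 42], gcd = 3
Change: index 2, 42 -> 84
gcd of the OTHER numbers (without index 2): gcd([15, 15]) = 15
New gcd = gcd(g_others, new_val) = gcd(15, 84) = 3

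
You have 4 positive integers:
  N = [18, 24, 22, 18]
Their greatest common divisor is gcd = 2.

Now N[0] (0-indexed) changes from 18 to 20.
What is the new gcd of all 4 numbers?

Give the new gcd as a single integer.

Numbers: [18, 24, 22, 18], gcd = 2
Change: index 0, 18 -> 20
gcd of the OTHER numbers (without index 0): gcd([24, 22, 18]) = 2
New gcd = gcd(g_others, new_val) = gcd(2, 20) = 2

Answer: 2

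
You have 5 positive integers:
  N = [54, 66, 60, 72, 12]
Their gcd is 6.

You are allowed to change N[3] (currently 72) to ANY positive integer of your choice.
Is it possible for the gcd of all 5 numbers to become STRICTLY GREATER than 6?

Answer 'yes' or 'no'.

Current gcd = 6
gcd of all OTHER numbers (without N[3]=72): gcd([54, 66, 60, 12]) = 6
The new gcd after any change is gcd(6, new_value).
This can be at most 6.
Since 6 = old gcd 6, the gcd can only stay the same or decrease.

Answer: no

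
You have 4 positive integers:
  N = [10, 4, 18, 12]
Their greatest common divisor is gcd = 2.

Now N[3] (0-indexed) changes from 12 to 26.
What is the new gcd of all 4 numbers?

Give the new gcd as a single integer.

Answer: 2

Derivation:
Numbers: [10, 4, 18, 12], gcd = 2
Change: index 3, 12 -> 26
gcd of the OTHER numbers (without index 3): gcd([10, 4, 18]) = 2
New gcd = gcd(g_others, new_val) = gcd(2, 26) = 2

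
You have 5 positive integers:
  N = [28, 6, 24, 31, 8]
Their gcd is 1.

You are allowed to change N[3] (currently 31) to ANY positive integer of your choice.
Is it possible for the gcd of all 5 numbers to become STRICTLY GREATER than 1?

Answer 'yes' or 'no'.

Answer: yes

Derivation:
Current gcd = 1
gcd of all OTHER numbers (without N[3]=31): gcd([28, 6, 24, 8]) = 2
The new gcd after any change is gcd(2, new_value).
This can be at most 2.
Since 2 > old gcd 1, the gcd CAN increase (e.g., set N[3] = 2).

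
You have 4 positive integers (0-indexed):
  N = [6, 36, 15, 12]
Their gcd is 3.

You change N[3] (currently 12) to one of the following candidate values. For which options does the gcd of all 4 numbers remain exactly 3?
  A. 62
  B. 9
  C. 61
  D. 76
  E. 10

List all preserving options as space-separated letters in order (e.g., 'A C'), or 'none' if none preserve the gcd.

Answer: B

Derivation:
Old gcd = 3; gcd of others (without N[3]) = 3
New gcd for candidate v: gcd(3, v). Preserves old gcd iff gcd(3, v) = 3.
  Option A: v=62, gcd(3,62)=1 -> changes
  Option B: v=9, gcd(3,9)=3 -> preserves
  Option C: v=61, gcd(3,61)=1 -> changes
  Option D: v=76, gcd(3,76)=1 -> changes
  Option E: v=10, gcd(3,10)=1 -> changes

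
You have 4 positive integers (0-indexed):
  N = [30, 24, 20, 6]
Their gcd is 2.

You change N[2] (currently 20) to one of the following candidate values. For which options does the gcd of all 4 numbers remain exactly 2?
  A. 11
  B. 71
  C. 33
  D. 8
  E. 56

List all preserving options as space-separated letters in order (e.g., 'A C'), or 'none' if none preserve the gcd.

Old gcd = 2; gcd of others (without N[2]) = 6
New gcd for candidate v: gcd(6, v). Preserves old gcd iff gcd(6, v) = 2.
  Option A: v=11, gcd(6,11)=1 -> changes
  Option B: v=71, gcd(6,71)=1 -> changes
  Option C: v=33, gcd(6,33)=3 -> changes
  Option D: v=8, gcd(6,8)=2 -> preserves
  Option E: v=56, gcd(6,56)=2 -> preserves

Answer: D E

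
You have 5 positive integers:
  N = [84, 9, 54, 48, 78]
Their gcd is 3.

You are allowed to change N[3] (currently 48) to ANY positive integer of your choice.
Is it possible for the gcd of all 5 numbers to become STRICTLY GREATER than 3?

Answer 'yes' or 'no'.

Current gcd = 3
gcd of all OTHER numbers (without N[3]=48): gcd([84, 9, 54, 78]) = 3
The new gcd after any change is gcd(3, new_value).
This can be at most 3.
Since 3 = old gcd 3, the gcd can only stay the same or decrease.

Answer: no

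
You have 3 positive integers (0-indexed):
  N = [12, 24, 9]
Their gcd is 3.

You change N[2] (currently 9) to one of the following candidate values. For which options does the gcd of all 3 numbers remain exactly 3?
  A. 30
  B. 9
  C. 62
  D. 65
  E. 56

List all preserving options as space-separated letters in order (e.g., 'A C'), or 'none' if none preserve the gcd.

Answer: B

Derivation:
Old gcd = 3; gcd of others (without N[2]) = 12
New gcd for candidate v: gcd(12, v). Preserves old gcd iff gcd(12, v) = 3.
  Option A: v=30, gcd(12,30)=6 -> changes
  Option B: v=9, gcd(12,9)=3 -> preserves
  Option C: v=62, gcd(12,62)=2 -> changes
  Option D: v=65, gcd(12,65)=1 -> changes
  Option E: v=56, gcd(12,56)=4 -> changes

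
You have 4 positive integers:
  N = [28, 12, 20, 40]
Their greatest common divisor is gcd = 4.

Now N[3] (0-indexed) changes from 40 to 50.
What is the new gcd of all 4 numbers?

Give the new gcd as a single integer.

Answer: 2

Derivation:
Numbers: [28, 12, 20, 40], gcd = 4
Change: index 3, 40 -> 50
gcd of the OTHER numbers (without index 3): gcd([28, 12, 20]) = 4
New gcd = gcd(g_others, new_val) = gcd(4, 50) = 2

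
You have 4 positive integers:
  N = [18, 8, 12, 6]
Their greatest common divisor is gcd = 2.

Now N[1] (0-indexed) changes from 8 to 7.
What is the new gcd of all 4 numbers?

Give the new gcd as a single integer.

Numbers: [18, 8, 12, 6], gcd = 2
Change: index 1, 8 -> 7
gcd of the OTHER numbers (without index 1): gcd([18, 12, 6]) = 6
New gcd = gcd(g_others, new_val) = gcd(6, 7) = 1

Answer: 1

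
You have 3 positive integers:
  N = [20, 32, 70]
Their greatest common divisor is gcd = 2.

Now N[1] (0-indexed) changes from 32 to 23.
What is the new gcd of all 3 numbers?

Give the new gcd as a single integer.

Answer: 1

Derivation:
Numbers: [20, 32, 70], gcd = 2
Change: index 1, 32 -> 23
gcd of the OTHER numbers (without index 1): gcd([20, 70]) = 10
New gcd = gcd(g_others, new_val) = gcd(10, 23) = 1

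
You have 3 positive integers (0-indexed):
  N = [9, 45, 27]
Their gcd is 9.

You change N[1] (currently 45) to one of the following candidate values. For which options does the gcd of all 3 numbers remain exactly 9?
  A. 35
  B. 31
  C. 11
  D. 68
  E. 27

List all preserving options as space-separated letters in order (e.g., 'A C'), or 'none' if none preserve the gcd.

Old gcd = 9; gcd of others (without N[1]) = 9
New gcd for candidate v: gcd(9, v). Preserves old gcd iff gcd(9, v) = 9.
  Option A: v=35, gcd(9,35)=1 -> changes
  Option B: v=31, gcd(9,31)=1 -> changes
  Option C: v=11, gcd(9,11)=1 -> changes
  Option D: v=68, gcd(9,68)=1 -> changes
  Option E: v=27, gcd(9,27)=9 -> preserves

Answer: E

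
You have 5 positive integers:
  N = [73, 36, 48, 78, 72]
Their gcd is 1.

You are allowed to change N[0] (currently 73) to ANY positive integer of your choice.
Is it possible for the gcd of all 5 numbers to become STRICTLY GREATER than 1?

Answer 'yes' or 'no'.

Current gcd = 1
gcd of all OTHER numbers (without N[0]=73): gcd([36, 48, 78, 72]) = 6
The new gcd after any change is gcd(6, new_value).
This can be at most 6.
Since 6 > old gcd 1, the gcd CAN increase (e.g., set N[0] = 6).

Answer: yes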